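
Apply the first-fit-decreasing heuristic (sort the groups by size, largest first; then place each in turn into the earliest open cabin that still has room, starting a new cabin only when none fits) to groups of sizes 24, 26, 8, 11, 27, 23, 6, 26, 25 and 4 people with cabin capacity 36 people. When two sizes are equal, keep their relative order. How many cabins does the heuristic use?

Sorted descending: 27, 26, 26, 25, 24, 23, 11, 8, 6, 4.
  27 → cabin 1 (new)  [load 27/36]
  26 → cabin 2 (new)  [load 26/36]
  26 → cabin 3 (new)  [load 26/36]
  25 → cabin 4 (new)  [load 25/36]
  24 → cabin 5 (new)  [load 24/36]
  23 → cabin 6 (new)  [load 23/36]
  11 → cabin 4  [load 36/36]
  8 → cabin 1  [load 35/36]
  6 → cabin 2  [load 32/36]
  4 → cabin 2  [load 36/36]
6 cabins opened.

6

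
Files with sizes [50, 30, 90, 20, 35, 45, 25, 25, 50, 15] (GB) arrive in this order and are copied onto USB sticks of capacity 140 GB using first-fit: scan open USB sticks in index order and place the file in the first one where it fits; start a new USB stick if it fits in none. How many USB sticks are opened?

  50 → USB stick 1 (new)  [load 50/140]
  30 → USB stick 1  [load 80/140]
  90 → USB stick 2 (new)  [load 90/140]
  20 → USB stick 1  [load 100/140]
  35 → USB stick 1  [load 135/140]
  45 → USB stick 2  [load 135/140]
  25 → USB stick 3 (new)  [load 25/140]
  25 → USB stick 3  [load 50/140]
  50 → USB stick 3  [load 100/140]
  15 → USB stick 3  [load 115/140]
3 USB sticks opened.

3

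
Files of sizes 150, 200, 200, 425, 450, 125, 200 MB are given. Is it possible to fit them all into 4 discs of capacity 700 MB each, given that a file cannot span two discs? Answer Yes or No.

Yes

A valid assignment using 3 discs:
  disc 1: 450 + 200 = 650
  disc 2: 425 + 200 = 625
  disc 3: 200 + 150 + 125 = 475
That uses only 3 ≤ 4, so 4 discs are enough.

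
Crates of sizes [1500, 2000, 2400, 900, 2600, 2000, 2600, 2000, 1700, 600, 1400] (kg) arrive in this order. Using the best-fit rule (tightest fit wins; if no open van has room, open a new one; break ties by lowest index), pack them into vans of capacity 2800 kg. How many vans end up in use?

9

  1500 → van 1 (new)  [load 1500/2800]
  2000 → van 2 (new)  [load 2000/2800]
  2400 → van 3 (new)  [load 2400/2800]
  900 → van 1  [load 2400/2800]
  2600 → van 4 (new)  [load 2600/2800]
  2000 → van 5 (new)  [load 2000/2800]
  2600 → van 6 (new)  [load 2600/2800]
  2000 → van 7 (new)  [load 2000/2800]
  1700 → van 8 (new)  [load 1700/2800]
  600 → van 2  [load 2600/2800]
  1400 → van 9 (new)  [load 1400/2800]
9 vans opened.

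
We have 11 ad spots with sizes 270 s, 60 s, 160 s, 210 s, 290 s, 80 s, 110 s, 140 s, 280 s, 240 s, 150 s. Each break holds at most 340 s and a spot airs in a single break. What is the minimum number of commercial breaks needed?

Total = 290 + 280 + 270 + 240 + 210 + 160 + 150 + 140 + 110 + 80 + 60 = 1990 s.
Lower bound: ⌈1990/340⌉ = 6 commercial breaks.
A packing using 7 commercial breaks:
  break 1: 290 = 290
  break 2: 280 + 60 = 340
  break 3: 270 = 270
  break 4: 240 + 80 = 320
  break 5: 210 + 110 = 320
  break 6: 160 + 150 = 310
  break 7: 140 = 140
No arrangement into 6 commercial breaks stays within capacity, so 7 is optimal.

7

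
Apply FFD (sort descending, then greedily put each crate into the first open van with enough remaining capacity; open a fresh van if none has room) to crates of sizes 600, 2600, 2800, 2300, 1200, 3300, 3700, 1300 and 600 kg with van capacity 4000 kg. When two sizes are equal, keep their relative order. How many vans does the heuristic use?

Sorted descending: 3700, 3300, 2800, 2600, 2300, 1300, 1200, 600, 600.
  3700 → van 1 (new)  [load 3700/4000]
  3300 → van 2 (new)  [load 3300/4000]
  2800 → van 3 (new)  [load 2800/4000]
  2600 → van 4 (new)  [load 2600/4000]
  2300 → van 5 (new)  [load 2300/4000]
  1300 → van 4  [load 3900/4000]
  1200 → van 3  [load 4000/4000]
  600 → van 2  [load 3900/4000]
  600 → van 5  [load 2900/4000]
5 vans opened.

5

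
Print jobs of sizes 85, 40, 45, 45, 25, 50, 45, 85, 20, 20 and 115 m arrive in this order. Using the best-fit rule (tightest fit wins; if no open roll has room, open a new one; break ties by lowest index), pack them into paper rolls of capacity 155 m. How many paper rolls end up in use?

  85 → roll 1 (new)  [load 85/155]
  40 → roll 1  [load 125/155]
  45 → roll 2 (new)  [load 45/155]
  45 → roll 2  [load 90/155]
  25 → roll 1  [load 150/155]
  50 → roll 2  [load 140/155]
  45 → roll 3 (new)  [load 45/155]
  85 → roll 3  [load 130/155]
  20 → roll 3  [load 150/155]
  20 → roll 4 (new)  [load 20/155]
  115 → roll 4  [load 135/155]
4 paper rolls opened.

4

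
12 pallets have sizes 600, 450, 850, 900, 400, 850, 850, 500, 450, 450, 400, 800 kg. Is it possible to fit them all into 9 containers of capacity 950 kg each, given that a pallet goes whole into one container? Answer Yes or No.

Yes

A valid assignment using 9 containers:
  container 1: 900 = 900
  container 2: 850 = 850
  container 3: 850 = 850
  container 4: 850 = 850
  container 5: 800 = 800
  container 6: 600 = 600
  container 7: 500 + 450 = 950
  container 8: 450 + 450 = 900
  container 9: 400 + 400 = 800
Every load is within 950 kg, so 9 containers suffice.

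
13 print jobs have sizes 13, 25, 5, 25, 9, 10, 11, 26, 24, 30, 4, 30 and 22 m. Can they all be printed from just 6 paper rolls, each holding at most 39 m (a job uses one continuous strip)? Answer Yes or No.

Total = 234 m; ⌈234/39⌉ = 6.
7 print jobs each exceed half the capacity and cannot share a roll, forcing at least 7 paper rolls.
At least 7 paper rolls are required, but only 6 are allowed.

No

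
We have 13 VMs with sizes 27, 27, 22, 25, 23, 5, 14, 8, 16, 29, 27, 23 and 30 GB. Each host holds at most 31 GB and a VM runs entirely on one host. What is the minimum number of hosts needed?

Total = 30 + 29 + 27 + 27 + 27 + 25 + 23 + 23 + 22 + 16 + 14 + 8 + 5 = 276 GB.
Lower bound: ⌈276/31⌉ = 9 hosts.
Also, 10 VMs each exceed 31/2 GB, and no two of those can share a host, so at least 10 hosts are needed.
A packing using 10 hosts:
  host 1: 30 = 30
  host 2: 29 = 29
  host 3: 27 = 27
  host 4: 27 = 27
  host 5: 27 = 27
  host 6: 25 + 5 = 30
  host 7: 23 + 8 = 31
  host 8: 23 = 23
  host 9: 22 = 22
  host 10: 16 + 14 = 30
This matches the lower bound, so 10 is optimal.

10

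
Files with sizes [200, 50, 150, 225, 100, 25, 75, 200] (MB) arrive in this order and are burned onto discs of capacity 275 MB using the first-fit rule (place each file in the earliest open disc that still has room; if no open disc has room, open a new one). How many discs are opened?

4

  200 → disc 1 (new)  [load 200/275]
  50 → disc 1  [load 250/275]
  150 → disc 2 (new)  [load 150/275]
  225 → disc 3 (new)  [load 225/275]
  100 → disc 2  [load 250/275]
  25 → disc 1  [load 275/275]
  75 → disc 4 (new)  [load 75/275]
  200 → disc 4  [load 275/275]
4 discs opened.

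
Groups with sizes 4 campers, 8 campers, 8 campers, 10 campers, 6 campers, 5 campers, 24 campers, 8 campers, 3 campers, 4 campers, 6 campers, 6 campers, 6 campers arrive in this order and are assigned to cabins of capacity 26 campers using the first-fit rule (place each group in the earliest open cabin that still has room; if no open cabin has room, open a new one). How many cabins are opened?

  4 → cabin 1 (new)  [load 4/26]
  8 → cabin 1  [load 12/26]
  8 → cabin 1  [load 20/26]
  10 → cabin 2 (new)  [load 10/26]
  6 → cabin 1  [load 26/26]
  5 → cabin 2  [load 15/26]
  24 → cabin 3 (new)  [load 24/26]
  8 → cabin 2  [load 23/26]
  3 → cabin 2  [load 26/26]
  4 → cabin 4 (new)  [load 4/26]
  6 → cabin 4  [load 10/26]
  6 → cabin 4  [load 16/26]
  6 → cabin 4  [load 22/26]
4 cabins opened.

4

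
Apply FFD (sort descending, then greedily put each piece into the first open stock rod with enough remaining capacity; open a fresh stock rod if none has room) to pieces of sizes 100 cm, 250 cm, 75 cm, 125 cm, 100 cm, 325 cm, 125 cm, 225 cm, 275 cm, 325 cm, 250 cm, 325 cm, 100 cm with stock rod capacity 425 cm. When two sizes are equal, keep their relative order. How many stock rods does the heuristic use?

Sorted descending: 325, 325, 325, 275, 250, 250, 225, 125, 125, 100, 100, 100, 75.
  325 → stock rod 1 (new)  [load 325/425]
  325 → stock rod 2 (new)  [load 325/425]
  325 → stock rod 3 (new)  [load 325/425]
  275 → stock rod 4 (new)  [load 275/425]
  250 → stock rod 5 (new)  [load 250/425]
  250 → stock rod 6 (new)  [load 250/425]
  225 → stock rod 7 (new)  [load 225/425]
  125 → stock rod 4  [load 400/425]
  125 → stock rod 5  [load 375/425]
  100 → stock rod 1  [load 425/425]
  100 → stock rod 2  [load 425/425]
  100 → stock rod 3  [load 425/425]
  75 → stock rod 6  [load 325/425]
7 stock rods opened.

7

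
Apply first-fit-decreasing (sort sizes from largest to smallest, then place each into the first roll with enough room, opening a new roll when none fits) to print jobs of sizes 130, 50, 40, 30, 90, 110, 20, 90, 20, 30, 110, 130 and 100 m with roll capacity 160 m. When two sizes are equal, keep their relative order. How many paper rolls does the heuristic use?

Sorted descending: 130, 130, 110, 110, 100, 90, 90, 50, 40, 30, 30, 20, 20.
  130 → roll 1 (new)  [load 130/160]
  130 → roll 2 (new)  [load 130/160]
  110 → roll 3 (new)  [load 110/160]
  110 → roll 4 (new)  [load 110/160]
  100 → roll 5 (new)  [load 100/160]
  90 → roll 6 (new)  [load 90/160]
  90 → roll 7 (new)  [load 90/160]
  50 → roll 3  [load 160/160]
  40 → roll 4  [load 150/160]
  30 → roll 1  [load 160/160]
  30 → roll 2  [load 160/160]
  20 → roll 5  [load 120/160]
  20 → roll 5  [load 140/160]
7 paper rolls opened.

7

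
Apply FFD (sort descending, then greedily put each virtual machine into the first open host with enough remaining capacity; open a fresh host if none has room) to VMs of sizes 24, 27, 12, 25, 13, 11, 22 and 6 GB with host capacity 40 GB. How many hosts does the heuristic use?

Sorted descending: 27, 25, 24, 22, 13, 12, 11, 6.
  27 → host 1 (new)  [load 27/40]
  25 → host 2 (new)  [load 25/40]
  24 → host 3 (new)  [load 24/40]
  22 → host 4 (new)  [load 22/40]
  13 → host 1  [load 40/40]
  12 → host 2  [load 37/40]
  11 → host 3  [load 35/40]
  6 → host 4  [load 28/40]
4 hosts opened.

4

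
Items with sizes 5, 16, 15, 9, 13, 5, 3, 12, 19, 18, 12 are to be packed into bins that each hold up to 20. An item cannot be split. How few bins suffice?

Total = 19 + 18 + 16 + 15 + 13 + 12 + 12 + 9 + 5 + 5 + 3 = 127.
Lower bound: ⌈127/20⌉ = 7 bins.
A packing using 8 bins:
  bin 1: 19 = 19
  bin 2: 18 = 18
  bin 3: 16 + 3 = 19
  bin 4: 15 + 5 = 20
  bin 5: 13 + 5 = 18
  bin 6: 12 = 12
  bin 7: 12 = 12
  bin 8: 9 = 9
No arrangement into 7 bins stays within capacity, so 8 is optimal.

8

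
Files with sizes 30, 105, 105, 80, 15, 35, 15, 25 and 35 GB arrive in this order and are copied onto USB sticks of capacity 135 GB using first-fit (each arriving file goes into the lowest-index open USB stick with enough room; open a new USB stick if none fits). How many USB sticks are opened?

4

  30 → USB stick 1 (new)  [load 30/135]
  105 → USB stick 1  [load 135/135]
  105 → USB stick 2 (new)  [load 105/135]
  80 → USB stick 3 (new)  [load 80/135]
  15 → USB stick 2  [load 120/135]
  35 → USB stick 3  [load 115/135]
  15 → USB stick 2  [load 135/135]
  25 → USB stick 4 (new)  [load 25/135]
  35 → USB stick 4  [load 60/135]
4 USB sticks opened.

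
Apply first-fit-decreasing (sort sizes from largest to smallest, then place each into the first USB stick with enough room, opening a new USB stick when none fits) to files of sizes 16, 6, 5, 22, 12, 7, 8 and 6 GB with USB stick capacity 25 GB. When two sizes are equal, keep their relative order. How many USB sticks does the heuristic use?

4

Sorted descending: 22, 16, 12, 8, 7, 6, 6, 5.
  22 → USB stick 1 (new)  [load 22/25]
  16 → USB stick 2 (new)  [load 16/25]
  12 → USB stick 3 (new)  [load 12/25]
  8 → USB stick 2  [load 24/25]
  7 → USB stick 3  [load 19/25]
  6 → USB stick 3  [load 25/25]
  6 → USB stick 4 (new)  [load 6/25]
  5 → USB stick 4  [load 11/25]
4 USB sticks opened.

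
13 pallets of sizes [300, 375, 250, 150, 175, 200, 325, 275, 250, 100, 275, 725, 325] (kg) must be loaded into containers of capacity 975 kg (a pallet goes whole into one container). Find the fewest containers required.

Total = 725 + 375 + 325 + 325 + 300 + 275 + 275 + 250 + 250 + 200 + 175 + 150 + 100 = 3725 kg.
Lower bound: ⌈3725/975⌉ = 4 containers.
A packing using 4 containers:
  container 1: 725 + 250 = 975
  container 2: 375 + 325 + 275 = 975
  container 3: 325 + 300 + 275 = 900
  container 4: 250 + 200 + 175 + 150 + 100 = 875
This matches the lower bound, so 4 is optimal.

4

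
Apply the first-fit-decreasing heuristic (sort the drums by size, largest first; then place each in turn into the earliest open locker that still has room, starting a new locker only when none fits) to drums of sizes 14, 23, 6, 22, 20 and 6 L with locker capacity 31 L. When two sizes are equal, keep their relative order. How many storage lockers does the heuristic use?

Sorted descending: 23, 22, 20, 14, 6, 6.
  23 → locker 1 (new)  [load 23/31]
  22 → locker 2 (new)  [load 22/31]
  20 → locker 3 (new)  [load 20/31]
  14 → locker 4 (new)  [load 14/31]
  6 → locker 1  [load 29/31]
  6 → locker 2  [load 28/31]
4 storage lockers opened.

4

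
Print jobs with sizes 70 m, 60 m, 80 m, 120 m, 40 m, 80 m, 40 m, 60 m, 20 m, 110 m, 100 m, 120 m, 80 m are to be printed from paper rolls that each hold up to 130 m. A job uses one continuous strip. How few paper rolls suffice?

Total = 120 + 120 + 110 + 100 + 80 + 80 + 80 + 70 + 60 + 60 + 40 + 40 + 20 = 980 m.
Lower bound: ⌈980/130⌉ = 8 paper rolls.
A packing using 9 paper rolls:
  roll 1: 120 = 120
  roll 2: 120 = 120
  roll 3: 110 + 20 = 130
  roll 4: 100 = 100
  roll 5: 80 + 40 = 120
  roll 6: 80 + 40 = 120
  roll 7: 80 = 80
  roll 8: 70 + 60 = 130
  roll 9: 60 = 60
No arrangement into 8 paper rolls stays within capacity, so 9 is optimal.

9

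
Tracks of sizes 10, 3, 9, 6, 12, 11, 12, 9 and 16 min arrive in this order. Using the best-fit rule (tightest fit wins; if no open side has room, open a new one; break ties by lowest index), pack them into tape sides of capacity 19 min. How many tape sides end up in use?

  10 → side 1 (new)  [load 10/19]
  3 → side 1  [load 13/19]
  9 → side 2 (new)  [load 9/19]
  6 → side 1  [load 19/19]
  12 → side 3 (new)  [load 12/19]
  11 → side 4 (new)  [load 11/19]
  12 → side 5 (new)  [load 12/19]
  9 → side 2  [load 18/19]
  16 → side 6 (new)  [load 16/19]
6 tape sides opened.

6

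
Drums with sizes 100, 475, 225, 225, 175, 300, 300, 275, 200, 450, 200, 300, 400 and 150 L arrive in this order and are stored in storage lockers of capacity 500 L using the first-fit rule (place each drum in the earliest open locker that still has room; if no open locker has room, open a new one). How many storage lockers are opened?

8

  100 → locker 1 (new)  [load 100/500]
  475 → locker 2 (new)  [load 475/500]
  225 → locker 1  [load 325/500]
  225 → locker 3 (new)  [load 225/500]
  175 → locker 1  [load 500/500]
  300 → locker 4 (new)  [load 300/500]
  300 → locker 5 (new)  [load 300/500]
  275 → locker 3  [load 500/500]
  200 → locker 4  [load 500/500]
  450 → locker 6 (new)  [load 450/500]
  200 → locker 5  [load 500/500]
  300 → locker 7 (new)  [load 300/500]
  400 → locker 8 (new)  [load 400/500]
  150 → locker 7  [load 450/500]
8 storage lockers opened.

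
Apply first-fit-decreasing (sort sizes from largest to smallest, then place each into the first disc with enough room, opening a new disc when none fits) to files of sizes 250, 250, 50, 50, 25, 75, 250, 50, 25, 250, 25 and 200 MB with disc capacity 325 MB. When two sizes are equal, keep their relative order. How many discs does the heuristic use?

5

Sorted descending: 250, 250, 250, 250, 200, 75, 50, 50, 50, 25, 25, 25.
  250 → disc 1 (new)  [load 250/325]
  250 → disc 2 (new)  [load 250/325]
  250 → disc 3 (new)  [load 250/325]
  250 → disc 4 (new)  [load 250/325]
  200 → disc 5 (new)  [load 200/325]
  75 → disc 1  [load 325/325]
  50 → disc 2  [load 300/325]
  50 → disc 3  [load 300/325]
  50 → disc 4  [load 300/325]
  25 → disc 2  [load 325/325]
  25 → disc 3  [load 325/325]
  25 → disc 4  [load 325/325]
5 discs opened.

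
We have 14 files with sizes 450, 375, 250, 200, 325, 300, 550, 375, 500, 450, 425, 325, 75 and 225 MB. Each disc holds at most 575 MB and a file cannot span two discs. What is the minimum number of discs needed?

10

Total = 550 + 500 + 450 + 450 + 425 + 375 + 375 + 325 + 325 + 300 + 250 + 225 + 200 + 75 = 4825 MB.
Lower bound: ⌈4825/575⌉ = 9 discs.
Also, 10 files each exceed 575/2 MB, and no two of those can share a disc, so at least 10 discs are needed.
A packing using 10 discs:
  disc 1: 550 = 550
  disc 2: 500 + 75 = 575
  disc 3: 450 = 450
  disc 4: 450 = 450
  disc 5: 425 = 425
  disc 6: 375 + 200 = 575
  disc 7: 375 = 375
  disc 8: 325 + 250 = 575
  disc 9: 325 + 225 = 550
  disc 10: 300 = 300
This matches the lower bound, so 10 is optimal.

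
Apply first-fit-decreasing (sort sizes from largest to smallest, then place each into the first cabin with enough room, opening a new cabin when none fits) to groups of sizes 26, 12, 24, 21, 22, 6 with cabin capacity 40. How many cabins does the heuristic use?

4

Sorted descending: 26, 24, 22, 21, 12, 6.
  26 → cabin 1 (new)  [load 26/40]
  24 → cabin 2 (new)  [load 24/40]
  22 → cabin 3 (new)  [load 22/40]
  21 → cabin 4 (new)  [load 21/40]
  12 → cabin 1  [load 38/40]
  6 → cabin 2  [load 30/40]
4 cabins opened.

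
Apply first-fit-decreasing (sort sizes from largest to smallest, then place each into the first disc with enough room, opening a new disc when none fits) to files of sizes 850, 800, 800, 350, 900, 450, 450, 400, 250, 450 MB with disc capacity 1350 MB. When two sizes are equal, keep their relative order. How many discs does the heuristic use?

Sorted descending: 900, 850, 800, 800, 450, 450, 450, 400, 350, 250.
  900 → disc 1 (new)  [load 900/1350]
  850 → disc 2 (new)  [load 850/1350]
  800 → disc 3 (new)  [load 800/1350]
  800 → disc 4 (new)  [load 800/1350]
  450 → disc 1  [load 1350/1350]
  450 → disc 2  [load 1300/1350]
  450 → disc 3  [load 1250/1350]
  400 → disc 4  [load 1200/1350]
  350 → disc 5 (new)  [load 350/1350]
  250 → disc 5  [load 600/1350]
5 discs opened.

5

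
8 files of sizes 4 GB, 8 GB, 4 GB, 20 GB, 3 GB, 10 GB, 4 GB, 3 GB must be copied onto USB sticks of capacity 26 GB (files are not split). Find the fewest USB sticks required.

Total = 20 + 10 + 8 + 4 + 4 + 4 + 3 + 3 = 56 GB.
Lower bound: ⌈56/26⌉ = 3 USB sticks.
A packing using 3 USB sticks:
  USB stick 1: 20 + 4 = 24
  USB stick 2: 10 + 8 + 4 + 4 = 26
  USB stick 3: 3 + 3 = 6
This matches the lower bound, so 3 is optimal.

3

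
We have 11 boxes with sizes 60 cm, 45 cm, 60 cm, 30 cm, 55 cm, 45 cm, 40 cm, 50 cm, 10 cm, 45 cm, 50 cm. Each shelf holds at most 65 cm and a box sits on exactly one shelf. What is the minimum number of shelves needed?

10

Total = 60 + 60 + 55 + 50 + 50 + 45 + 45 + 45 + 40 + 30 + 10 = 490 cm.
Lower bound: ⌈490/65⌉ = 8 shelves.
Also, 9 boxes each exceed 65/2 cm, and no two of those can share a shelf, so at least 9 shelves are needed.
A packing using 10 shelves:
  shelf 1: 60 = 60
  shelf 2: 60 = 60
  shelf 3: 55 + 10 = 65
  shelf 4: 50 = 50
  shelf 5: 50 = 50
  shelf 6: 45 = 45
  shelf 7: 45 = 45
  shelf 8: 45 = 45
  shelf 9: 40 = 40
  shelf 10: 30 = 30
No arrangement into 9 shelves stays within capacity, so 10 is optimal.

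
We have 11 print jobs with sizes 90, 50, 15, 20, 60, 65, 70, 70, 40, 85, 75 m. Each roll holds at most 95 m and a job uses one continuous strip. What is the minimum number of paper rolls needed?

Total = 90 + 85 + 75 + 70 + 70 + 65 + 60 + 50 + 40 + 20 + 15 = 640 m.
Lower bound: ⌈640/95⌉ = 7 paper rolls.
Also, 8 print jobs each exceed 95/2 m, and no two of those can share a roll, so at least 8 paper rolls are needed.
A packing using 8 paper rolls:
  roll 1: 90 = 90
  roll 2: 85 = 85
  roll 3: 75 + 20 = 95
  roll 4: 70 + 15 = 85
  roll 5: 70 = 70
  roll 6: 65 = 65
  roll 7: 60 = 60
  roll 8: 50 + 40 = 90
This matches the lower bound, so 8 is optimal.

8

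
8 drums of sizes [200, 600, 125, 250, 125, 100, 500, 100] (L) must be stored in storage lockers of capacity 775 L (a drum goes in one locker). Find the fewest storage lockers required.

Total = 600 + 500 + 250 + 200 + 125 + 125 + 100 + 100 = 2000 L.
Lower bound: ⌈2000/775⌉ = 3 storage lockers.
A packing using 3 storage lockers:
  locker 1: 600 + 125 = 725
  locker 2: 500 + 250 = 750
  locker 3: 200 + 125 + 100 + 100 = 525
This matches the lower bound, so 3 is optimal.

3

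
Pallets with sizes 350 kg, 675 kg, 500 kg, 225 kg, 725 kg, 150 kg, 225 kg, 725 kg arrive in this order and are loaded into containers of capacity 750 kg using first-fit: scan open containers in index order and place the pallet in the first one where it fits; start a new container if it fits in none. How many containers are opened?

  350 → container 1 (new)  [load 350/750]
  675 → container 2 (new)  [load 675/750]
  500 → container 3 (new)  [load 500/750]
  225 → container 1  [load 575/750]
  725 → container 4 (new)  [load 725/750]
  150 → container 1  [load 725/750]
  225 → container 3  [load 725/750]
  725 → container 5 (new)  [load 725/750]
5 containers opened.

5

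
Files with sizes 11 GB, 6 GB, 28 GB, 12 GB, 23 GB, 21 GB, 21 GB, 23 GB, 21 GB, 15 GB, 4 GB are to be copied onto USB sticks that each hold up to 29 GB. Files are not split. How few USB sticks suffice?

8

Total = 28 + 23 + 23 + 21 + 21 + 21 + 15 + 12 + 11 + 6 + 4 = 185 GB.
Lower bound: ⌈185/29⌉ = 7 USB sticks.
A packing using 8 USB sticks:
  USB stick 1: 28 = 28
  USB stick 2: 23 + 6 = 29
  USB stick 3: 23 + 4 = 27
  USB stick 4: 21 = 21
  USB stick 5: 21 = 21
  USB stick 6: 21 = 21
  USB stick 7: 15 + 12 = 27
  USB stick 8: 11 = 11
No arrangement into 7 USB sticks stays within capacity, so 8 is optimal.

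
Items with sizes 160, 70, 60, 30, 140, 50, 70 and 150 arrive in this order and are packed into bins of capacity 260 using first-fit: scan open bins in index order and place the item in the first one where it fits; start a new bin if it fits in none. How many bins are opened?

3

  160 → bin 1 (new)  [load 160/260]
  70 → bin 1  [load 230/260]
  60 → bin 2 (new)  [load 60/260]
  30 → bin 1  [load 260/260]
  140 → bin 2  [load 200/260]
  50 → bin 2  [load 250/260]
  70 → bin 3 (new)  [load 70/260]
  150 → bin 3  [load 220/260]
3 bins opened.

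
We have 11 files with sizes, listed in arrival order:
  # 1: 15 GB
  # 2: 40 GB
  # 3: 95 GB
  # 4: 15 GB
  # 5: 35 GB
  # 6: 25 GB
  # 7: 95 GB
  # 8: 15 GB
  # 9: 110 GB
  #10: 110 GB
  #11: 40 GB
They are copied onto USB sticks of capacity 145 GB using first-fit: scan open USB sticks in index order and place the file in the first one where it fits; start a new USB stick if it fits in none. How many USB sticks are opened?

5

  15 → USB stick 1 (new)  [load 15/145]
  40 → USB stick 1  [load 55/145]
  95 → USB stick 2 (new)  [load 95/145]
  15 → USB stick 1  [load 70/145]
  35 → USB stick 1  [load 105/145]
  25 → USB stick 1  [load 130/145]
  95 → USB stick 3 (new)  [load 95/145]
  15 → USB stick 1  [load 145/145]
  110 → USB stick 4 (new)  [load 110/145]
  110 → USB stick 5 (new)  [load 110/145]
  40 → USB stick 2  [load 135/145]
5 USB sticks opened.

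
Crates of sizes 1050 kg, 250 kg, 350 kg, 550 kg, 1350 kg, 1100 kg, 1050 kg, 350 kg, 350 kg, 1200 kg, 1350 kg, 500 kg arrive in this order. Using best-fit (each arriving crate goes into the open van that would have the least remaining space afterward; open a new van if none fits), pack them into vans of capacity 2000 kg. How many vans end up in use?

  1050 → van 1 (new)  [load 1050/2000]
  250 → van 1  [load 1300/2000]
  350 → van 1  [load 1650/2000]
  550 → van 2 (new)  [load 550/2000]
  1350 → van 2  [load 1900/2000]
  1100 → van 3 (new)  [load 1100/2000]
  1050 → van 4 (new)  [load 1050/2000]
  350 → van 1  [load 2000/2000]
  350 → van 3  [load 1450/2000]
  1200 → van 5 (new)  [load 1200/2000]
  1350 → van 6 (new)  [load 1350/2000]
  500 → van 3  [load 1950/2000]
6 vans opened.

6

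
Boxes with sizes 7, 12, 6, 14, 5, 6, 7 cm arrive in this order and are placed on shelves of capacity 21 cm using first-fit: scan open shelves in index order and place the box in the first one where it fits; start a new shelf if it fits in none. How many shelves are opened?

  7 → shelf 1 (new)  [load 7/21]
  12 → shelf 1  [load 19/21]
  6 → shelf 2 (new)  [load 6/21]
  14 → shelf 2  [load 20/21]
  5 → shelf 3 (new)  [load 5/21]
  6 → shelf 3  [load 11/21]
  7 → shelf 3  [load 18/21]
3 shelves opened.

3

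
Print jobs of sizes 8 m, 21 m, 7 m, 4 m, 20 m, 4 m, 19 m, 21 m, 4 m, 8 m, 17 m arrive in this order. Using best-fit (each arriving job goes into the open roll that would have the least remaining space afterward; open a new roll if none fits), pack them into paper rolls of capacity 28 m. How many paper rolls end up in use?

  8 → roll 1 (new)  [load 8/28]
  21 → roll 2 (new)  [load 21/28]
  7 → roll 2  [load 28/28]
  4 → roll 1  [load 12/28]
  20 → roll 3 (new)  [load 20/28]
  4 → roll 3  [load 24/28]
  19 → roll 4 (new)  [load 19/28]
  21 → roll 5 (new)  [load 21/28]
  4 → roll 3  [load 28/28]
  8 → roll 4  [load 27/28]
  17 → roll 6 (new)  [load 17/28]
6 paper rolls opened.

6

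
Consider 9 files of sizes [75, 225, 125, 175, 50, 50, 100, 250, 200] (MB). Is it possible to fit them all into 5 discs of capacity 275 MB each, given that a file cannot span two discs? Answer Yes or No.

A valid assignment using 5 discs:
  disc 1: 250 = 250
  disc 2: 225 + 50 = 275
  disc 3: 200 + 75 = 275
  disc 4: 175 + 100 = 275
  disc 5: 125 + 50 = 175
Every load is within 275 MB, so 5 discs suffice.

Yes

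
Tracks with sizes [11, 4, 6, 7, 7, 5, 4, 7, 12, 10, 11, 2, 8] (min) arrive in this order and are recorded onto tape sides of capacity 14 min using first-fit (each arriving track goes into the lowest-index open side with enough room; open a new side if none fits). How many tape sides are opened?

8

  11 → side 1 (new)  [load 11/14]
  4 → side 2 (new)  [load 4/14]
  6 → side 2  [load 10/14]
  7 → side 3 (new)  [load 7/14]
  7 → side 3  [load 14/14]
  5 → side 4 (new)  [load 5/14]
  4 → side 2  [load 14/14]
  7 → side 4  [load 12/14]
  12 → side 5 (new)  [load 12/14]
  10 → side 6 (new)  [load 10/14]
  11 → side 7 (new)  [load 11/14]
  2 → side 1  [load 13/14]
  8 → side 8 (new)  [load 8/14]
8 tape sides opened.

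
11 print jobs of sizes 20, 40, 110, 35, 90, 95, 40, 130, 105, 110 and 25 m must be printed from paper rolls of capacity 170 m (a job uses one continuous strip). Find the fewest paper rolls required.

Total = 130 + 110 + 110 + 105 + 95 + 90 + 40 + 40 + 35 + 25 + 20 = 800 m.
Lower bound: ⌈800/170⌉ = 5 paper rolls.
Also, 6 print jobs each exceed 85 m, and no two of those can share a roll, so at least 6 paper rolls are needed.
A packing using 6 paper rolls:
  roll 1: 130 + 40 = 170
  roll 2: 110 + 40 + 20 = 170
  roll 3: 110 + 35 + 25 = 170
  roll 4: 105 = 105
  roll 5: 95 = 95
  roll 6: 90 = 90
This matches the lower bound, so 6 is optimal.

6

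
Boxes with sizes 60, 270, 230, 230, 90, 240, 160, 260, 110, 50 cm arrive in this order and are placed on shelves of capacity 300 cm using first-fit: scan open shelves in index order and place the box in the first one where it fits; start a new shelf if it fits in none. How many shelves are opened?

  60 → shelf 1 (new)  [load 60/300]
  270 → shelf 2 (new)  [load 270/300]
  230 → shelf 1  [load 290/300]
  230 → shelf 3 (new)  [load 230/300]
  90 → shelf 4 (new)  [load 90/300]
  240 → shelf 5 (new)  [load 240/300]
  160 → shelf 4  [load 250/300]
  260 → shelf 6 (new)  [load 260/300]
  110 → shelf 7 (new)  [load 110/300]
  50 → shelf 3  [load 280/300]
7 shelves opened.

7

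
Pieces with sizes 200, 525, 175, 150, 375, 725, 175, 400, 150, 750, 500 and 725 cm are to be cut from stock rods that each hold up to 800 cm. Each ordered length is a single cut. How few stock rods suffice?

7

Total = 750 + 725 + 725 + 525 + 500 + 400 + 375 + 200 + 175 + 175 + 150 + 150 = 4850 cm.
Lower bound: ⌈4850/800⌉ = 7 stock rods.
A packing using 7 stock rods:
  stock rod 1: 750 = 750
  stock rod 2: 725 = 725
  stock rod 3: 725 = 725
  stock rod 4: 525 + 200 = 725
  stock rod 5: 500 + 175 = 675
  stock rod 6: 400 + 375 = 775
  stock rod 7: 175 + 150 + 150 = 475
This matches the lower bound, so 7 is optimal.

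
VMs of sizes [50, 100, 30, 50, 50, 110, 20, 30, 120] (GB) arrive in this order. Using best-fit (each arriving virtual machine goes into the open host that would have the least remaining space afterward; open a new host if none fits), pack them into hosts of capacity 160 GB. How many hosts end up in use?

4

  50 → host 1 (new)  [load 50/160]
  100 → host 1  [load 150/160]
  30 → host 2 (new)  [load 30/160]
  50 → host 2  [load 80/160]
  50 → host 2  [load 130/160]
  110 → host 3 (new)  [load 110/160]
  20 → host 2  [load 150/160]
  30 → host 3  [load 140/160]
  120 → host 4 (new)  [load 120/160]
4 hosts opened.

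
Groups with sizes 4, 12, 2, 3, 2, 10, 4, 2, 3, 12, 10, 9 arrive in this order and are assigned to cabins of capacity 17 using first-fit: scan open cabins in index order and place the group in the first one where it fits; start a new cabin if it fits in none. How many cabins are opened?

  4 → cabin 1 (new)  [load 4/17]
  12 → cabin 1  [load 16/17]
  2 → cabin 2 (new)  [load 2/17]
  3 → cabin 2  [load 5/17]
  2 → cabin 2  [load 7/17]
  10 → cabin 2  [load 17/17]
  4 → cabin 3 (new)  [load 4/17]
  2 → cabin 3  [load 6/17]
  3 → cabin 3  [load 9/17]
  12 → cabin 4 (new)  [load 12/17]
  10 → cabin 5 (new)  [load 10/17]
  9 → cabin 6 (new)  [load 9/17]
6 cabins opened.

6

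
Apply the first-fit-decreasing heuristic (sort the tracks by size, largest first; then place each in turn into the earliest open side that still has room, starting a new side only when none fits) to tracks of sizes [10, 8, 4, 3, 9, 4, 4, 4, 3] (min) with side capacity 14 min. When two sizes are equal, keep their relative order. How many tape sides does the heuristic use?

Sorted descending: 10, 9, 8, 4, 4, 4, 4, 3, 3.
  10 → side 1 (new)  [load 10/14]
  9 → side 2 (new)  [load 9/14]
  8 → side 3 (new)  [load 8/14]
  4 → side 1  [load 14/14]
  4 → side 2  [load 13/14]
  4 → side 3  [load 12/14]
  4 → side 4 (new)  [load 4/14]
  3 → side 4  [load 7/14]
  3 → side 4  [load 10/14]
4 tape sides opened.

4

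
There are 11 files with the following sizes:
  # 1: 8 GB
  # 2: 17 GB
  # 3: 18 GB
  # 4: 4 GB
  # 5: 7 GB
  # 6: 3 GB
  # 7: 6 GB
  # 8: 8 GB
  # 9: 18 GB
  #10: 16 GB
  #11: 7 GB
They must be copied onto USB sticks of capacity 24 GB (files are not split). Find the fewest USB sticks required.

Total = 18 + 18 + 17 + 16 + 8 + 8 + 7 + 7 + 6 + 4 + 3 = 112 GB.
Lower bound: ⌈112/24⌉ = 5 USB sticks.
A packing using 5 USB sticks:
  USB stick 1: 18 + 6 = 24
  USB stick 2: 18 + 4 = 22
  USB stick 3: 17 + 7 = 24
  USB stick 4: 16 + 8 = 24
  USB stick 5: 8 + 7 + 3 = 18
This matches the lower bound, so 5 is optimal.

5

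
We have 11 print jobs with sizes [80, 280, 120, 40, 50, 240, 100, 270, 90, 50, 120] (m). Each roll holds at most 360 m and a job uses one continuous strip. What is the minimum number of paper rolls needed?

Total = 280 + 270 + 240 + 120 + 120 + 100 + 90 + 80 + 50 + 50 + 40 = 1440 m.
Lower bound: ⌈1440/360⌉ = 4 paper rolls.
A packing using 4 paper rolls:
  roll 1: 280 + 80 = 360
  roll 2: 270 + 90 = 360
  roll 3: 240 + 120 = 360
  roll 4: 120 + 100 + 50 + 50 + 40 = 360
This matches the lower bound, so 4 is optimal.

4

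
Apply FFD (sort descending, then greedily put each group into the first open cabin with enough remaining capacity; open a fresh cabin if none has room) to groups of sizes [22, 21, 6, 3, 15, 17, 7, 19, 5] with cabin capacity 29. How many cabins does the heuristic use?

Sorted descending: 22, 21, 19, 17, 15, 7, 6, 5, 3.
  22 → cabin 1 (new)  [load 22/29]
  21 → cabin 2 (new)  [load 21/29]
  19 → cabin 3 (new)  [load 19/29]
  17 → cabin 4 (new)  [load 17/29]
  15 → cabin 5 (new)  [load 15/29]
  7 → cabin 1  [load 29/29]
  6 → cabin 2  [load 27/29]
  5 → cabin 3  [load 24/29]
  3 → cabin 3  [load 27/29]
5 cabins opened.

5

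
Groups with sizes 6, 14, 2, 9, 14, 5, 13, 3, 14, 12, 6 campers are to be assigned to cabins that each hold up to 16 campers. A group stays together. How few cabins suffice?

7

Total = 14 + 14 + 14 + 13 + 12 + 9 + 6 + 6 + 5 + 3 + 2 = 98 campers.
Lower bound: ⌈98/16⌉ = 7 cabins.
A packing using 7 cabins:
  cabin 1: 14 + 2 = 16
  cabin 2: 14 = 14
  cabin 3: 14 = 14
  cabin 4: 13 + 3 = 16
  cabin 5: 12 = 12
  cabin 6: 9 + 6 = 15
  cabin 7: 6 + 5 = 11
This matches the lower bound, so 7 is optimal.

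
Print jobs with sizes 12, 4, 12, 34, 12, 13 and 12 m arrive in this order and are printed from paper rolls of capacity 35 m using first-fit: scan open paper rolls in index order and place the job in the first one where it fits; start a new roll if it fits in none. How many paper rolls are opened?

4

  12 → roll 1 (new)  [load 12/35]
  4 → roll 1  [load 16/35]
  12 → roll 1  [load 28/35]
  34 → roll 2 (new)  [load 34/35]
  12 → roll 3 (new)  [load 12/35]
  13 → roll 3  [load 25/35]
  12 → roll 4 (new)  [load 12/35]
4 paper rolls opened.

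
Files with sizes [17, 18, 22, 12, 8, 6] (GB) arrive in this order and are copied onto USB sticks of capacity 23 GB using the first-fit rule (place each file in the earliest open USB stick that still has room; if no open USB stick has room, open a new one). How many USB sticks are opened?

  17 → USB stick 1 (new)  [load 17/23]
  18 → USB stick 2 (new)  [load 18/23]
  22 → USB stick 3 (new)  [load 22/23]
  12 → USB stick 4 (new)  [load 12/23]
  8 → USB stick 4  [load 20/23]
  6 → USB stick 1  [load 23/23]
4 USB sticks opened.

4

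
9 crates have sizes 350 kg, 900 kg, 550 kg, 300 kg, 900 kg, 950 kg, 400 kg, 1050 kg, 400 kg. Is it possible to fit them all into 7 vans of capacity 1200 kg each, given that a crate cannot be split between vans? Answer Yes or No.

A valid assignment using 6 vans:
  van 1: 1050 = 1050
  van 2: 950 = 950
  van 3: 900 + 300 = 1200
  van 4: 900 = 900
  van 5: 550 + 400 = 950
  van 6: 400 + 350 = 750
That uses only 6 ≤ 7, so 7 vans are enough.

Yes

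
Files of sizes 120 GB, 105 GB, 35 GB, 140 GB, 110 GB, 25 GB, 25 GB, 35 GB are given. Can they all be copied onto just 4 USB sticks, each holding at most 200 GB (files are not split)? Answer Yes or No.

A valid assignment using 4 USB sticks:
  USB stick 1: 140 + 35 + 25 = 200
  USB stick 2: 120 + 35 + 25 = 180
  USB stick 3: 110 = 110
  USB stick 4: 105 = 105
Every load is within 200 GB, so 4 USB sticks suffice.

Yes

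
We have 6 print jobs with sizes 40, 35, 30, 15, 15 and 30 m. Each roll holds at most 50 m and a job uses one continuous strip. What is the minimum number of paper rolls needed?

4

Total = 40 + 35 + 30 + 30 + 15 + 15 = 165 m.
Lower bound: ⌈165/50⌉ = 4 paper rolls.
A packing using 4 paper rolls:
  roll 1: 40 = 40
  roll 2: 35 + 15 = 50
  roll 3: 30 + 15 = 45
  roll 4: 30 = 30
This matches the lower bound, so 4 is optimal.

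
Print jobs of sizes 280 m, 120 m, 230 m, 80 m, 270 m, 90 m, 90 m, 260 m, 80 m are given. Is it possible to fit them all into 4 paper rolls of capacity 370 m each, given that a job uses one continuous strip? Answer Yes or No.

Total = 1500 m; ⌈1500/370⌉ = 5.
At least 5 paper rolls are required, but only 4 are allowed.

No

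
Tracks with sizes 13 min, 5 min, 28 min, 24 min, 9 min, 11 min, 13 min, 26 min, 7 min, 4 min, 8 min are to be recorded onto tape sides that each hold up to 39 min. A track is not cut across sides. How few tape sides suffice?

4

Total = 28 + 26 + 24 + 13 + 13 + 11 + 9 + 8 + 7 + 5 + 4 = 148 min.
Lower bound: ⌈148/39⌉ = 4 tape sides.
A packing using 4 tape sides:
  side 1: 28 + 11 = 39
  side 2: 26 + 13 = 39
  side 3: 24 + 13 = 37
  side 4: 9 + 8 + 7 + 5 + 4 = 33
This matches the lower bound, so 4 is optimal.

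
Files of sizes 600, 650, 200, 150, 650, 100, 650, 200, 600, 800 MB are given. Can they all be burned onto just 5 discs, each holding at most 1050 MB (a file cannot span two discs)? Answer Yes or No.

No

Total = 4600 MB; ⌈4600/1050⌉ = 5.
6 files each exceed half the capacity and cannot share a disc, forcing at least 6 discs.
At least 6 discs are required, but only 5 are allowed.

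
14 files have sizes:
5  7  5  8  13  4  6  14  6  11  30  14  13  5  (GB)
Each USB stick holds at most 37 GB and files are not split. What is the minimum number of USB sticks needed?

4

Total = 30 + 14 + 14 + 13 + 13 + 11 + 8 + 7 + 6 + 6 + 5 + 5 + 5 + 4 = 141 GB.
Lower bound: ⌈141/37⌉ = 4 USB sticks.
A packing using 4 USB sticks:
  USB stick 1: 30 + 7 = 37
  USB stick 2: 14 + 14 + 8 = 36
  USB stick 3: 13 + 13 + 11 = 37
  USB stick 4: 6 + 6 + 5 + 5 + 5 + 4 = 31
This matches the lower bound, so 4 is optimal.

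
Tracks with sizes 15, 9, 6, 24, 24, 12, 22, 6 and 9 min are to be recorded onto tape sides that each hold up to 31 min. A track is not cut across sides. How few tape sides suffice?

Total = 24 + 24 + 22 + 15 + 12 + 9 + 9 + 6 + 6 = 127 min.
Lower bound: ⌈127/31⌉ = 5 tape sides.
A packing using 5 tape sides:
  side 1: 24 + 6 = 30
  side 2: 24 + 6 = 30
  side 3: 22 + 9 = 31
  side 4: 15 + 12 = 27
  side 5: 9 = 9
This matches the lower bound, so 5 is optimal.

5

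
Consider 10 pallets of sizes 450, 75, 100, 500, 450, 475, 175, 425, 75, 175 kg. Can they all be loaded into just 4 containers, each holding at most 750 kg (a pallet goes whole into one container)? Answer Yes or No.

No

Total = 2900 kg; ⌈2900/750⌉ = 4.
5 pallets each exceed half the capacity and cannot share a container, forcing at least 5 containers.
At least 5 containers are required, but only 4 are allowed.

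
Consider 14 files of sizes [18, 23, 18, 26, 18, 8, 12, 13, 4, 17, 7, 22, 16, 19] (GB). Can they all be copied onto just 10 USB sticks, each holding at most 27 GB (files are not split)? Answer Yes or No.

Yes

A valid assignment using 10 USB sticks:
  USB stick 1: 26 = 26
  USB stick 2: 23 + 4 = 27
  USB stick 3: 22 = 22
  USB stick 4: 19 + 8 = 27
  USB stick 5: 18 + 7 = 25
  USB stick 6: 18 = 18
  USB stick 7: 18 = 18
  USB stick 8: 17 = 17
  USB stick 9: 16 = 16
  USB stick 10: 13 + 12 = 25
Every load is within 27 GB, so 10 USB sticks suffice.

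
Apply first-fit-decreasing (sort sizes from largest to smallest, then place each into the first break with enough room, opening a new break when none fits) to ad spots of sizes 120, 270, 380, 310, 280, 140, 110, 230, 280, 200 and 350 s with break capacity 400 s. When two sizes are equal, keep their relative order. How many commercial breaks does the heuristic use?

8

Sorted descending: 380, 350, 310, 280, 280, 270, 230, 200, 140, 120, 110.
  380 → break 1 (new)  [load 380/400]
  350 → break 2 (new)  [load 350/400]
  310 → break 3 (new)  [load 310/400]
  280 → break 4 (new)  [load 280/400]
  280 → break 5 (new)  [load 280/400]
  270 → break 6 (new)  [load 270/400]
  230 → break 7 (new)  [load 230/400]
  200 → break 8 (new)  [load 200/400]
  140 → break 7  [load 370/400]
  120 → break 4  [load 400/400]
  110 → break 5  [load 390/400]
8 commercial breaks opened.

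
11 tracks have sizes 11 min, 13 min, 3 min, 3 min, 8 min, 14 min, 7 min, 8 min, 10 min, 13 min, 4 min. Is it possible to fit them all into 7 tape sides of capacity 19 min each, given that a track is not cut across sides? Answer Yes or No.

Yes

A valid assignment using 6 tape sides:
  side 1: 14 + 4 = 18
  side 2: 13 + 3 + 3 = 19
  side 3: 13 = 13
  side 4: 11 + 8 = 19
  side 5: 10 + 8 = 18
  side 6: 7 = 7
That uses only 6 ≤ 7, so 7 tape sides are enough.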